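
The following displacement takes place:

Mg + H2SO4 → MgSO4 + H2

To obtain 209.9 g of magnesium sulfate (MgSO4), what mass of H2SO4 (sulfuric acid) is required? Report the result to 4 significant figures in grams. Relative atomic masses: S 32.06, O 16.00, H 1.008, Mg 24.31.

M(MgSO4) = 24.31 + 32.06 + 4(16.00) = 120.37 g/mol.
M(H2SO4) = 2(1.008) + 32.06 + 4(16.00) = 98.076 g/mol.
n(MgSO4) = 209.90 g / 120.37 g/mol = 1.7438 mol.
From the equation the MgSO4:H2SO4 mole ratio is 1:1, so n(H2SO4) = 1.7438 × 1/1 = 1.7438 mol.
Mass of H2SO4 = 1.7438 mol × 98.076 g/mol = 171.02 g.

171.0 g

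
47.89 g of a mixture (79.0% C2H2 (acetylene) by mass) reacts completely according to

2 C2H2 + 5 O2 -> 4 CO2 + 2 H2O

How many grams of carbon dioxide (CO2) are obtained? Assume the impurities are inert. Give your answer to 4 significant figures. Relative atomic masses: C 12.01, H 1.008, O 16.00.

127.9 g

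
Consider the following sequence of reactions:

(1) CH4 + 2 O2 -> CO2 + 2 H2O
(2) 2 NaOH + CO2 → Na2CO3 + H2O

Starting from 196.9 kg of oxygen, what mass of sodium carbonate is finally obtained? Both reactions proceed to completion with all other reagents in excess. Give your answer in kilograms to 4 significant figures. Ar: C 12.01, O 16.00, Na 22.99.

326.1 kg

M(O2) = 2(16.00) = 32.00 g/mol.
M(Na2CO3) = 2(22.99) + 12.01 + 3(16.00) = 105.99 g/mol.
196.9 kg = 196900 g.
n(O2) = 196900 / 32.00 = 6153.1 mol.
Step 1 gives a 2:1 ratio of O2 to CO2, so n(CO2) = 3076.6 mol.
In step 2 the CO2:Na2CO3 ratio is 1:1, so n(Na2CO3) = 3076.6 mol.
Mass of Na2CO3 = 3076.6 × 105.99 = 326080 g = 326.1 kg.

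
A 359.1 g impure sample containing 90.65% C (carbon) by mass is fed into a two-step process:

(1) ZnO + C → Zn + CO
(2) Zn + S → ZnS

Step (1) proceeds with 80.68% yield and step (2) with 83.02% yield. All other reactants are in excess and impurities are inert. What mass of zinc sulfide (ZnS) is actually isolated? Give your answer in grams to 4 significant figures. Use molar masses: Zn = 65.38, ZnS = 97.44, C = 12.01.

Pure C = 359.1 × 0.9065 = 325.52 g.
n(C) = 325.52 / 12.01 = 27.104 mol.
Step 1 (C:Zn = 1:1): theoretical n(Zn) = 27.104 mol; at 80.68% yield, n(Zn) = 21.868 mol.
Step 2 (Zn:ZnS = 1:1): theoretical n(ZnS) = 21.868 mol, so theoretical mass = 21.868 × 97.44 = 2130.8 g.
At 83.02% yield, actual mass of ZnS = 2130.8 × 0.8302 = 1769.0 g.

1769 g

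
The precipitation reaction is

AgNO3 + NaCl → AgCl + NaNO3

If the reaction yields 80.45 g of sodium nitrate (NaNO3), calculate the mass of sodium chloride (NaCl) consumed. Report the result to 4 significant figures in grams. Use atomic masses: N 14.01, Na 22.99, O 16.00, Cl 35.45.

55.31 g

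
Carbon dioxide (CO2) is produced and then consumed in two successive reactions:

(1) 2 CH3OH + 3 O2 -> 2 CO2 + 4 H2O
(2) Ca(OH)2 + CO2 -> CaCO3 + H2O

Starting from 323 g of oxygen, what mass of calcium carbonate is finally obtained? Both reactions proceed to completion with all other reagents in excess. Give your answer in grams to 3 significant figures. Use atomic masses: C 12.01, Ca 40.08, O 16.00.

674 g

M(O2) = 2(16.00) = 32.00 g/mol.
M(CaCO3) = 40.08 + 12.01 + 3(16.00) = 100.09 g/mol.
n(O2) = 323.0 / 32.00 = 10.09 mol.
Step 1 gives a 3:2 ratio of O2 to CO2, so n(CO2) = 6.729 mol.
In step 2 the CO2:CaCO3 ratio is 1:1, so n(CaCO3) = 6.729 mol.
Mass of CaCO3 = 6.729 × 100.09 = 673.5 g.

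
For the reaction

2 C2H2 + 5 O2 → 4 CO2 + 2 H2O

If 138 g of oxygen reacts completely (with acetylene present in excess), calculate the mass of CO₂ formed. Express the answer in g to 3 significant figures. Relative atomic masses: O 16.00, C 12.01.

M(O2) = 2(16.00) = 32.00 g/mol.
M(CO2) = 12.01 + 2(16.00) = 44.01 g/mol.
n(O2) = 138.0 g / 32.00 g/mol = 4.312 mol.
From the equation the O2:CO2 mole ratio is 5:4, so n(CO2) = 4.312 × 4/5 = 3.450 mol.
Mass of CO2 = 3.450 mol × 44.01 g/mol = 151.8 g.

152 g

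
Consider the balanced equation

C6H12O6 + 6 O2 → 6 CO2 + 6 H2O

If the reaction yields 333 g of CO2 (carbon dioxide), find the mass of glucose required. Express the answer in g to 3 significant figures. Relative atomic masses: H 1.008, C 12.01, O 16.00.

M(CO2) = 12.01 + 2(16.00) = 44.01 g/mol.
M(C6H12O6) = 6(12.01) + 12(1.008) + 6(16.00) = 180.156 g/mol.
n(CO2) = 333.0 g / 44.01 g/mol = 7.566 mol.
From the equation the CO2:C6H12O6 mole ratio is 6:1, so n(C6H12O6) = 7.566 × 1/6 = 1.261 mol.
Mass of C6H12O6 = 1.261 mol × 180.156 g/mol = 227.2 g.

227 g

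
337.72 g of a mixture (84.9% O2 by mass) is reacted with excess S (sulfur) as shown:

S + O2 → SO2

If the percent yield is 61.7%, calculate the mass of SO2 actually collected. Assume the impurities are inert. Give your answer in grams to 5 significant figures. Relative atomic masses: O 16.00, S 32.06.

354.15 g

Pure O2 available = 337.72 g × 0.849 = 286.724 g.
M(O2) = 2(16.00) = 32.00 g/mol.
M(SO2) = 32.06 + 2(16.00) = 64.06 g/mol.
n(O2) = 286.724 g / 32.00 g/mol = 8.96013 mol.
From the equation the O2:SO2 mole ratio is 1:1, so n(SO2) = 8.96013 × 1/1 = 8.96013 mol.
Mass of SO2 = 8.96013 mol × 64.06 g/mol = 573.986 g.
Actual mass collected = 573.986 g × 0.617 = 354.149 g.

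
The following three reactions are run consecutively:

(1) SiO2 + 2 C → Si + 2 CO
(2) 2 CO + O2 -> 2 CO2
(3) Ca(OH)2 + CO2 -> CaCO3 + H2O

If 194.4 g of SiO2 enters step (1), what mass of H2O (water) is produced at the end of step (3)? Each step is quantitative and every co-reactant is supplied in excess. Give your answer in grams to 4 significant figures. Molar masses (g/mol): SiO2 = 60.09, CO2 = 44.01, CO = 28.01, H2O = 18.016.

116.6 g

n(SiO2) = 194.4 / 60.09 = 3.2351 mol.
Reaction (1): SiO2→CO ratio 1:2 ⇒ n(CO) = 6.4703 mol.
Reaction (2): CO→CO2 ratio 2:2 ⇒ n(CO2) = 6.4703 mol.
Reaction (3): CO2→H2O ratio 1:1 ⇒ n(H2O) = 6.4703 mol.
Mass of H2O = 6.4703 × 18.016 = 116.57 g.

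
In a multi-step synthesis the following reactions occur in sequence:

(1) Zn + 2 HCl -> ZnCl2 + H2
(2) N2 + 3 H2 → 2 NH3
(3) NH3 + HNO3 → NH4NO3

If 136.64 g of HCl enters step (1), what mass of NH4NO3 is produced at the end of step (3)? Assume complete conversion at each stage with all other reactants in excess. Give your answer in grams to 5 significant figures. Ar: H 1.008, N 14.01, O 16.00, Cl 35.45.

100.01 g

M(HCl) = 1.008 + 35.45 = 36.458 g/mol.
M(NH4NO3) = 2(14.01) + 4(1.008) + 3(16.00) = 80.052 g/mol.
n(HCl) = 136.64 / 36.458 = 3.74787 mol.
Reaction (1): HCl→H2 ratio 2:1 ⇒ n(H2) = 1.87394 mol.
Reaction (2): H2→NH3 ratio 3:2 ⇒ n(NH3) = 1.24929 mol.
Reaction (3): NH3→NH4NO3 ratio 1:1 ⇒ n(NH4NO3) = 1.24929 mol.
Mass of NH4NO3 = 1.24929 × 80.052 = 100.008 g.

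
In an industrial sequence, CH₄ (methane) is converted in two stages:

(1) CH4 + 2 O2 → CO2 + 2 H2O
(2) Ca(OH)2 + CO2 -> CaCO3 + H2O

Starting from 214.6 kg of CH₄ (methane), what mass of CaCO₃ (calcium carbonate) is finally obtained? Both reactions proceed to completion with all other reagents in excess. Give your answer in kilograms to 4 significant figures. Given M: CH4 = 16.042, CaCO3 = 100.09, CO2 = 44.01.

214.6 kg = 214600 g.
n(CH4) = 214600 / 16.042 = 13377 mol.
Step 1 gives a 1:1 ratio of CH4 to CO2, so n(CO2) = 13377 mol.
In step 2 the CO2:CaCO3 ratio is 1:1, so n(CaCO3) = 13377 mol.
Mass of CaCO3 = 13377 × 100.09 = 1.3389 × 10^6 g = 1339 kg.

1339 kg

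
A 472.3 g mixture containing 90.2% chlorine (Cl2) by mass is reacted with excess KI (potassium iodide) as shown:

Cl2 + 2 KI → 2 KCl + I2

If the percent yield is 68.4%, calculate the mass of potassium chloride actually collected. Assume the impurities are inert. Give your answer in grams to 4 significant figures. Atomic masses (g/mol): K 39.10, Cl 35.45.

612.8 g

Pure Cl2 available = 472.3 g × 0.902 = 426.01 g.
M(Cl2) = 2(35.45) = 70.90 g/mol.
M(KCl) = 39.10 + 35.45 = 74.55 g/mol.
n(Cl2) = 426.01 g / 70.90 g/mol = 6.0087 mol.
From the equation the Cl2:KCl mole ratio is 1:2, so n(KCl) = 6.0087 × 2/1 = 12.017 mol.
Mass of KCl = 12.017 mol × 74.55 g/mol = 895.89 g.
Actual mass collected = 895.89 g × 0.684 = 612.79 g.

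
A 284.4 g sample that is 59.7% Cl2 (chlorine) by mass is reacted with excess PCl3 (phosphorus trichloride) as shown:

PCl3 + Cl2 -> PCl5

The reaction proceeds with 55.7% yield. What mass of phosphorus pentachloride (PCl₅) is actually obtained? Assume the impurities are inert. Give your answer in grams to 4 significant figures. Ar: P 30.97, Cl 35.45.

277.7 g

Pure Cl2 available = 284.4 g × 0.597 = 169.79 g.
M(Cl2) = 2(35.45) = 70.90 g/mol.
M(PCl5) = 30.97 + 5(35.45) = 208.22 g/mol.
n(Cl2) = 169.79 g / 70.90 g/mol = 2.3947 mol.
From the equation the Cl2:PCl5 mole ratio is 1:1, so n(PCl5) = 2.3947 × 1/1 = 2.3947 mol.
Mass of PCl5 = 2.3947 mol × 208.22 g/mol = 498.63 g.
Actual mass collected = 498.63 g × 0.557 = 277.74 g.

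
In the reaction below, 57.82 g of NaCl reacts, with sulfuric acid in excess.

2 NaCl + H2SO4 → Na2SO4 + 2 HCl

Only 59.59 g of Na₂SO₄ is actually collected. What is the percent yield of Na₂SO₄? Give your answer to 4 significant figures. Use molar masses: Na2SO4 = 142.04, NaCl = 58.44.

84.81 %

n(NaCl) = 57.820 g / 58.44 g/mol = 0.98939 mol.
From the equation the NaCl:Na2SO4 mole ratio is 2:1, so n(Na2SO4) = 0.98939 × 1/2 = 0.49470 mol.
Mass of Na2SO4 = 0.49470 mol × 142.04 g/mol = 70.267 g.
This is the theoretical yield. Percent yield = 59.59 g / 70.267 g × 100% = 84.806%.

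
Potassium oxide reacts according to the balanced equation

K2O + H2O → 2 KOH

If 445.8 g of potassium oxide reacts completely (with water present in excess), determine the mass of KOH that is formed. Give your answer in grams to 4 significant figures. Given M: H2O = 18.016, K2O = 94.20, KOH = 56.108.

n(K2O) = 445.80 g / 94.20 g/mol = 4.7325 mol.
From the equation the K2O:KOH mole ratio is 1:2, so n(KOH) = 4.7325 × 2/1 = 9.4650 mol.
Mass of KOH = 9.4650 mol × 56.108 g/mol = 531.06 g.

531.1 g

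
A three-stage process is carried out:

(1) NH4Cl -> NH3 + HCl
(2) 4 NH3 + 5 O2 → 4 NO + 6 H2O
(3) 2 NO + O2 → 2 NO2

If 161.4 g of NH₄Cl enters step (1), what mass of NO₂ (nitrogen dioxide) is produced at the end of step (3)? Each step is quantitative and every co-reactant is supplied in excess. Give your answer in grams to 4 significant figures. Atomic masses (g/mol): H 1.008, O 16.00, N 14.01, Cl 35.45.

M(NH4Cl) = 14.01 + 4(1.008) + 35.45 = 53.492 g/mol.
M(NO2) = 14.01 + 2(16.00) = 46.01 g/mol.
n(NH4Cl) = 161.4 / 53.492 = 3.0173 mol.
Reaction (1): NH4Cl→NH3 ratio 1:1 ⇒ n(NH3) = 3.0173 mol.
Reaction (2): NH3→NO ratio 4:4 ⇒ n(NO) = 3.0173 mol.
Reaction (3): NO→NO2 ratio 2:2 ⇒ n(NO2) = 3.0173 mol.
Mass of NO2 = 3.0173 × 46.01 = 138.82 g.

138.8 g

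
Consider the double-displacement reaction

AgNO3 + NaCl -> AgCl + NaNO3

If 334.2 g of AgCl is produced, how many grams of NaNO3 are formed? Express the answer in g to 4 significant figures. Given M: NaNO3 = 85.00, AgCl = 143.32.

198.2 g

n(AgCl) = 334.20 g / 143.32 g/mol = 2.3318 mol.
From the equation the AgCl:NaNO3 mole ratio is 1:1, so n(NaNO3) = 2.3318 × 1/1 = 2.3318 mol.
Mass of NaNO3 = 2.3318 mol × 85.00 g/mol = 198.21 g.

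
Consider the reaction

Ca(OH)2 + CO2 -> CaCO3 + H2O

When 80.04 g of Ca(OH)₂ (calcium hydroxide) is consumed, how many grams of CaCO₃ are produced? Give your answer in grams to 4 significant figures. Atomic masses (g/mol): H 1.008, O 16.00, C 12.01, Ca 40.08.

108.1 g

M(Ca(OH)2) = 40.08 + 2(16.00) + 2(1.008) = 74.096 g/mol.
M(CaCO3) = 40.08 + 12.01 + 3(16.00) = 100.09 g/mol.
n(Ca(OH)2) = 80.040 g / 74.096 g/mol = 1.0802 mol.
From the equation the Ca(OH)2:CaCO3 mole ratio is 1:1, so n(CaCO3) = 1.0802 × 1/1 = 1.0802 mol.
Mass of CaCO3 = 1.0802 mol × 100.09 g/mol = 108.12 g.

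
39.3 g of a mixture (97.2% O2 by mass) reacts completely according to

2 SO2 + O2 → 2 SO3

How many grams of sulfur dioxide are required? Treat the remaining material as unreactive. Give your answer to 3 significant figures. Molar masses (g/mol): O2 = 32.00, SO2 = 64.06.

Mass of pure O2 = 39.3 g × 0.972 = 38.20 g.
n(O2) = 38.20 g / 32.00 g/mol = 1.194 mol.
From the equation the O2:SO2 mole ratio is 1:2, so n(SO2) = 1.194 × 2/1 = 2.387 mol.
Mass of SO2 = 2.387 mol × 64.06 g/mol = 152.9 g.

153 g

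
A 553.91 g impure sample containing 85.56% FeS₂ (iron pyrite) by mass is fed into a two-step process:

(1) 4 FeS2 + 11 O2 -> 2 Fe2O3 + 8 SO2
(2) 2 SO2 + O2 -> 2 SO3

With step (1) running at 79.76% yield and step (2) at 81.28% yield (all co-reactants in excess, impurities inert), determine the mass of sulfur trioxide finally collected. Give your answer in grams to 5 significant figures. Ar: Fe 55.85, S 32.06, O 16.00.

Pure FeS2 = 553.91 × 0.8556 = 473.925 g.
M(FeS2) = 55.85 + 2(32.06) = 119.97 g/mol.
M(SO3) = 32.06 + 3(16.00) = 80.06 g/mol.
n(FeS2) = 473.925 / 119.97 = 3.95037 mol.
Step 1 (FeS2:SO2 = 4:8): theoretical n(SO2) = 7.90073 mol; at 79.76% yield, n(SO2) = 6.30162 mol.
Step 2 (SO2:SO3 = 2:2): theoretical n(SO3) = 6.30162 mol, so theoretical mass = 6.30162 × 80.06 = 504.508 g.
At 81.28% yield, actual mass of SO3 = 504.508 × 0.8128 = 410.064 g.

410.06 g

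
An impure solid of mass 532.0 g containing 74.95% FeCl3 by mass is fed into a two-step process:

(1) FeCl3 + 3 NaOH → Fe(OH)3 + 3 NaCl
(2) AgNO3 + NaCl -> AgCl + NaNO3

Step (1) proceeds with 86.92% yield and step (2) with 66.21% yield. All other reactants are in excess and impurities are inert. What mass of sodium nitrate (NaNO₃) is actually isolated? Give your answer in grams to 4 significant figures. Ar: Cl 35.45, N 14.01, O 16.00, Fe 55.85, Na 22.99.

Pure FeCl3 = 532.0 × 0.7495 = 398.73 g.
M(FeCl3) = 55.85 + 3(35.45) = 162.20 g/mol.
M(NaNO3) = 22.99 + 14.01 + 3(16.00) = 85.00 g/mol.
n(FeCl3) = 398.73 / 162.20 = 2.4583 mol.
Step 1 (FeCl3:NaCl = 1:3): theoretical n(NaCl) = 7.3749 mol; at 86.92% yield, n(NaCl) = 6.4102 mol.
Step 2 (NaCl:NaNO3 = 1:1): theoretical n(NaNO3) = 6.4102 mol, so theoretical mass = 6.4102 × 85.00 = 544.87 g.
At 66.21% yield, actual mass of NaNO3 = 544.87 × 0.6621 = 360.76 g.

360.8 g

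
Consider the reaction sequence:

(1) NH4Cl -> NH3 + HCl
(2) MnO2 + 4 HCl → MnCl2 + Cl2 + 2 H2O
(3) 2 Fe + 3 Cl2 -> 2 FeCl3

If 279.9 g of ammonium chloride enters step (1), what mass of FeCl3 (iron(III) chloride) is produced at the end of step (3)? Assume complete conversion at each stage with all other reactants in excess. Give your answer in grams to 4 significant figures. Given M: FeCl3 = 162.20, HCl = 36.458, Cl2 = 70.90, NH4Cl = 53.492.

141.5 g

n(NH4Cl) = 279.9 / 53.492 = 5.2326 mol.
Reaction (1): NH4Cl→HCl ratio 1:1 ⇒ n(HCl) = 5.2326 mol.
Reaction (2): HCl→Cl2 ratio 4:1 ⇒ n(Cl2) = 1.3081 mol.
Reaction (3): Cl2→FeCl3 ratio 3:2 ⇒ n(FeCl3) = 0.87209 mol.
Mass of FeCl3 = 0.87209 × 162.20 = 141.45 g.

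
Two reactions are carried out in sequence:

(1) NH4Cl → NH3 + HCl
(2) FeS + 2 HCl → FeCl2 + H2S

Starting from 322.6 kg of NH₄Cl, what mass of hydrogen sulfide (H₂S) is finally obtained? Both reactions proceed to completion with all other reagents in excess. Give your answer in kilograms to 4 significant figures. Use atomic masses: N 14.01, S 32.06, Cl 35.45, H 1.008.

102.8 kg

M(NH4Cl) = 14.01 + 4(1.008) + 35.45 = 53.492 g/mol.
M(H2S) = 2(1.008) + 32.06 = 34.076 g/mol.
322.6 kg = 322600 g.
n(NH4Cl) = 322600 / 53.492 = 6030.8 mol.
Step 1 gives a 1:1 ratio of NH4Cl to HCl, so n(HCl) = 6030.8 mol.
In step 2 the HCl:H2S ratio is 2:1, so n(H2S) = 3015.4 mol.
Mass of H2S = 3015.4 × 34.076 = 102750 g = 102.8 kg.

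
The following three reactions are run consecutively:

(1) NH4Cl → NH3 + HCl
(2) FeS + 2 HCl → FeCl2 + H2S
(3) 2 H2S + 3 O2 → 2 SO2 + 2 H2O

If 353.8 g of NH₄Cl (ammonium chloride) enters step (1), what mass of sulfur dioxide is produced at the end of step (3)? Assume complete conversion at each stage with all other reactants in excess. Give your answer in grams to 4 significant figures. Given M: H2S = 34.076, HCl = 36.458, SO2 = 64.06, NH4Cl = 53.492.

n(NH4Cl) = 353.8 / 53.492 = 6.6141 mol.
Reaction (1): NH4Cl→HCl ratio 1:1 ⇒ n(HCl) = 6.6141 mol.
Reaction (2): HCl→H2S ratio 2:1 ⇒ n(H2S) = 3.3070 mol.
Reaction (3): H2S→SO2 ratio 2:2 ⇒ n(SO2) = 3.3070 mol.
Mass of SO2 = 3.3070 × 64.06 = 211.85 g.

211.8 g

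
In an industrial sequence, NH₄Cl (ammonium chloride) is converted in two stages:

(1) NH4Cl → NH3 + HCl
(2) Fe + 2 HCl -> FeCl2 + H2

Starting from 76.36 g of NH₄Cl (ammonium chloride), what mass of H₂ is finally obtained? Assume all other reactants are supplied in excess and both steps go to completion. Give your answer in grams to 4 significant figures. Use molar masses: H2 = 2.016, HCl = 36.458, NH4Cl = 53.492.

1.439 g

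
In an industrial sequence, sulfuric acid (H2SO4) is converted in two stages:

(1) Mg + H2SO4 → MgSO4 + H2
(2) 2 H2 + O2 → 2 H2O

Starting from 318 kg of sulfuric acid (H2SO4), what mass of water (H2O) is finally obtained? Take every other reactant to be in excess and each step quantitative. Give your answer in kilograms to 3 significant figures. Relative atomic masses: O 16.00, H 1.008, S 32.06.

M(H2SO4) = 2(1.008) + 32.06 + 4(16.00) = 98.076 g/mol.
M(H2O) = 2(1.008) + 16.00 = 18.016 g/mol.
318 kg = 318000 g.
n(H2SO4) = 318000 / 98.076 = 3242 mol.
Step 1 gives a 1:1 ratio of H2SO4 to H2, so n(H2) = 3242 mol.
In step 2 the H2:H2O ratio is 2:2, so n(H2O) = 3242 mol.
Mass of H2O = 3242 × 18.016 = 58410 g = 58.4 kg.

58.4 kg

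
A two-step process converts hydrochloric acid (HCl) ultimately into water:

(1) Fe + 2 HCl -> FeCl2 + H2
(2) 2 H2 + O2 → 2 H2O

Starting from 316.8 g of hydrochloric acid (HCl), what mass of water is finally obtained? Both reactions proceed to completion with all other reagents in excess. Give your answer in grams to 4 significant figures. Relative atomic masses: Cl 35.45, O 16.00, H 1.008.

78.27 g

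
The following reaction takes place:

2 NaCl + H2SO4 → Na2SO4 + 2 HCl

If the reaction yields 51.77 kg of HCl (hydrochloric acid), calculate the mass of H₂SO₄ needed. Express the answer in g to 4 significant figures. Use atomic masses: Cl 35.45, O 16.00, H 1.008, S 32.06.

69630 g

M(HCl) = 1.008 + 35.45 = 36.458 g/mol.
M(H2SO4) = 2(1.008) + 32.06 + 4(16.00) = 98.076 g/mol.
Convert: 51.77 kg = 51770 g.
n(HCl) = 51770 g / 36.458 g/mol = 1420.0 mol.
From the equation the HCl:H2SO4 mole ratio is 2:1, so n(H2SO4) = 1420.0 × 1/2 = 710.00 mol.
Mass of H2SO4 = 710.00 mol × 98.076 g/mol = 69633 g.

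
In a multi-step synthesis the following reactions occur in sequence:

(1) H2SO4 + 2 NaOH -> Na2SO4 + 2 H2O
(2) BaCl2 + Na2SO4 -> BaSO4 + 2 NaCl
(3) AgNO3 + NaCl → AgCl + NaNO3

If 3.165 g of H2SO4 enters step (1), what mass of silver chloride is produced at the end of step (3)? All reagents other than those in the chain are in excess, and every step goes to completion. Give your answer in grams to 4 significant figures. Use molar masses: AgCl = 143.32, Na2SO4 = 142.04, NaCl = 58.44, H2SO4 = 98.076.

9.250 g

n(H2SO4) = 3.165 / 98.076 = 0.032271 mol.
Reaction (1): H2SO4→Na2SO4 ratio 1:1 ⇒ n(Na2SO4) = 0.032271 mol.
Reaction (2): Na2SO4→NaCl ratio 1:2 ⇒ n(NaCl) = 0.064542 mol.
Reaction (3): NaCl→AgCl ratio 1:1 ⇒ n(AgCl) = 0.064542 mol.
Mass of AgCl = 0.064542 × 143.32 = 9.2501 g.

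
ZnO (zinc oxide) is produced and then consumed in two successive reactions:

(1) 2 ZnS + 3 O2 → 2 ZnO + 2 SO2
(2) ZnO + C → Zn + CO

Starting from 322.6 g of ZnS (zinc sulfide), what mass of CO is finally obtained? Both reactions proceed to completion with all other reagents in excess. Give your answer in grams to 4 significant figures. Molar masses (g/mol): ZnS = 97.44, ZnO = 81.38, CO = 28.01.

92.73 g

n(ZnS) = 322.60 / 97.44 = 3.3108 mol.
Step 1 gives a 2:2 ratio of ZnS to ZnO, so n(ZnO) = 3.3108 mol.
In step 2 the ZnO:CO ratio is 1:1, so n(CO) = 3.3108 mol.
Mass of CO = 3.3108 × 28.01 = 92.734 g.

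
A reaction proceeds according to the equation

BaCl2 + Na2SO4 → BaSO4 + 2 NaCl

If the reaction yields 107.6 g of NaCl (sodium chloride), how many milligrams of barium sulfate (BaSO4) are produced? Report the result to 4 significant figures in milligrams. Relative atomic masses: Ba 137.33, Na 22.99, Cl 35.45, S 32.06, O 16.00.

M(NaCl) = 22.99 + 35.45 = 58.44 g/mol.
M(BaSO4) = 137.33 + 32.06 + 4(16.00) = 233.39 g/mol.
n(NaCl) = 107.60 g / 58.44 g/mol = 1.8412 mol.
From the equation the NaCl:BaSO4 mole ratio is 2:1, so n(BaSO4) = 1.8412 × 1/2 = 0.92060 mol.
Mass of BaSO4 = 0.92060 mol × 233.39 g/mol = 214.86 g.
Converting to mg: 214.86 g = 214900 mg.

214900 mg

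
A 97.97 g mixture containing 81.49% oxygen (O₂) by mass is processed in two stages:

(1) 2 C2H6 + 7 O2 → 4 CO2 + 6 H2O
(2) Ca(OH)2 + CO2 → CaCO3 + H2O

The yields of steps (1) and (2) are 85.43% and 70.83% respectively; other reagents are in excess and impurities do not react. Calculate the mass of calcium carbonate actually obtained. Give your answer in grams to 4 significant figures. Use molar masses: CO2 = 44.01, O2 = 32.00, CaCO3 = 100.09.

Pure O2 = 97.97 × 0.8149 = 79.836 g.
n(O2) = 79.836 / 32.00 = 2.4949 mol.
Step 1 (O2:CO2 = 7:4): theoretical n(CO2) = 1.4256 mol; at 85.43% yield, n(CO2) = 1.2179 mol.
Step 2 (CO2:CaCO3 = 1:1): theoretical n(CaCO3) = 1.2179 mol, so theoretical mass = 1.2179 × 100.09 = 121.90 g.
At 70.83% yield, actual mass of CaCO3 = 121.90 × 0.7083 = 86.343 g.

86.34 g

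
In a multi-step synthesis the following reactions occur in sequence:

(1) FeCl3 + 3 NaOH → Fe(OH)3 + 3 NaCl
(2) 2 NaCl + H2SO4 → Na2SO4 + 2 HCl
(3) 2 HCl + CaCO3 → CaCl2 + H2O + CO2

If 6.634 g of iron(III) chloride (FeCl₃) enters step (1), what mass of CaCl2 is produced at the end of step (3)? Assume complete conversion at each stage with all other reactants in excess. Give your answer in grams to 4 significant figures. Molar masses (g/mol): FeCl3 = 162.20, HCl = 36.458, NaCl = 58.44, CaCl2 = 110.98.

n(FeCl3) = 6.634 / 162.20 = 0.040900 mol.
Reaction (1): FeCl3→NaCl ratio 1:3 ⇒ n(NaCl) = 0.12270 mol.
Reaction (2): NaCl→HCl ratio 2:2 ⇒ n(HCl) = 0.12270 mol.
Reaction (3): HCl→CaCl2 ratio 2:1 ⇒ n(CaCl2) = 0.061350 mol.
Mass of CaCl2 = 0.061350 × 110.98 = 6.8086 g.

6.809 g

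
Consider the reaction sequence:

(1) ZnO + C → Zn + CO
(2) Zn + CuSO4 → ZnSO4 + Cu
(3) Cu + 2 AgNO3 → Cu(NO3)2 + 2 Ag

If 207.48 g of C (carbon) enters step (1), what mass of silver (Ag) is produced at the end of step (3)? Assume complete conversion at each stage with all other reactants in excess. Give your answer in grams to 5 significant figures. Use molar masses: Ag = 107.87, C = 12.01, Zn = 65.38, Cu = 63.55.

n(C) = 207.48 / 12.01 = 17.2756 mol.
Reaction (1): C→Zn ratio 1:1 ⇒ n(Zn) = 17.2756 mol.
Reaction (2): Zn→Cu ratio 1:1 ⇒ n(Cu) = 17.2756 mol.
Reaction (3): Cu→Ag ratio 1:2 ⇒ n(Ag) = 34.5512 mol.
Mass of Ag = 34.5512 × 107.87 = 3727.04 g.

3727.0 g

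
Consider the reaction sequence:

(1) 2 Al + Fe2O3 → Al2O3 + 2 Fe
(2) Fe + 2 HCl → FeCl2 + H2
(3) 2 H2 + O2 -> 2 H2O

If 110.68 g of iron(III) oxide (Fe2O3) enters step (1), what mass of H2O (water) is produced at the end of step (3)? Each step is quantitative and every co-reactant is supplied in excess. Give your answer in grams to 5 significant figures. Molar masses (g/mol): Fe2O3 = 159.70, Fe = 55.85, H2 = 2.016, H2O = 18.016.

24.972 g

n(Fe2O3) = 110.68 / 159.70 = 0.693049 mol.
Reaction (1): Fe2O3→Fe ratio 1:2 ⇒ n(Fe) = 1.38610 mol.
Reaction (2): Fe→H2 ratio 1:1 ⇒ n(H2) = 1.38610 mol.
Reaction (3): H2→H2O ratio 2:2 ⇒ n(H2O) = 1.38610 mol.
Mass of H2O = 1.38610 × 18.016 = 24.9720 g.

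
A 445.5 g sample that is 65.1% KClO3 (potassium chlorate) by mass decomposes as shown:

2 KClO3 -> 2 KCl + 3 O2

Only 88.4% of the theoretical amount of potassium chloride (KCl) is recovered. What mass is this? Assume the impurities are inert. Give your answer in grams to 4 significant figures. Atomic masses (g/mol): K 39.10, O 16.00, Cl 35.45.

Pure KClO3 available = 445.5 g × 0.651 = 290.02 g.
M(KClO3) = 39.10 + 35.45 + 3(16.00) = 122.55 g/mol.
M(KCl) = 39.10 + 35.45 = 74.55 g/mol.
n(KClO3) = 290.02 g / 122.55 g/mol = 2.3665 mol.
From the equation the KClO3:KCl mole ratio is 2:2, so n(KCl) = 2.3665 × 2/2 = 2.3665 mol.
Mass of KCl = 2.3665 mol × 74.55 g/mol = 176.43 g.
Actual mass collected = 176.43 g × 0.884 = 155.96 g.

156.0 g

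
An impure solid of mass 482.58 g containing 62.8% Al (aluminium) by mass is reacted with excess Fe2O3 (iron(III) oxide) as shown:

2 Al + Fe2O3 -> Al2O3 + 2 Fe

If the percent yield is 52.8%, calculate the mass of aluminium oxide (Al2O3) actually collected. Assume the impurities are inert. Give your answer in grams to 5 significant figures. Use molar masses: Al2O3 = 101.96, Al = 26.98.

302.36 g

Pure Al available = 482.58 g × 0.628 = 303.060 g.
n(Al) = 303.060 g / 26.98 g/mol = 11.2328 mol.
From the equation the Al:Al2O3 mole ratio is 2:1, so n(Al2O3) = 11.2328 × 1/2 = 5.61639 mol.
Mass of Al2O3 = 5.61639 mol × 101.96 g/mol = 572.647 g.
Actual mass collected = 572.647 g × 0.528 = 302.358 g.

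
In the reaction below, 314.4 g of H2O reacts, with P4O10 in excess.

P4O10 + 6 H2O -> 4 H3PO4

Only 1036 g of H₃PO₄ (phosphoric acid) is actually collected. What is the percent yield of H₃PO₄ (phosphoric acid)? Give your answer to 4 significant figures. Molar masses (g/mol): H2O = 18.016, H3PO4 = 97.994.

n(H2O) = 314.40 g / 18.016 g/mol = 17.451 mol.
From the equation the H2O:H3PO4 mole ratio is 6:4, so n(H3PO4) = 17.451 × 4/6 = 11.634 mol.
Mass of H3PO4 = 11.634 mol × 97.994 g/mol = 1140.1 g.
This is the theoretical yield. Percent yield = 1036 g / 1140.1 g × 100% = 90.871%.

90.87 %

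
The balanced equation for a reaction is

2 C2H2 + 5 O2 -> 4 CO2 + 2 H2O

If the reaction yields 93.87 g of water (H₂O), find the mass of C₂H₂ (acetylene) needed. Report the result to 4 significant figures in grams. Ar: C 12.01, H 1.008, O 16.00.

M(H2O) = 2(1.008) + 16.00 = 18.016 g/mol.
M(C2H2) = 2(12.01) + 2(1.008) = 26.036 g/mol.
n(H2O) = 93.870 g / 18.016 g/mol = 5.2104 mol.
From the equation the H2O:C2H2 mole ratio is 2:2, so n(C2H2) = 5.2104 × 2/2 = 5.2104 mol.
Mass of C2H2 = 5.2104 mol × 26.036 g/mol = 135.66 g.

135.7 g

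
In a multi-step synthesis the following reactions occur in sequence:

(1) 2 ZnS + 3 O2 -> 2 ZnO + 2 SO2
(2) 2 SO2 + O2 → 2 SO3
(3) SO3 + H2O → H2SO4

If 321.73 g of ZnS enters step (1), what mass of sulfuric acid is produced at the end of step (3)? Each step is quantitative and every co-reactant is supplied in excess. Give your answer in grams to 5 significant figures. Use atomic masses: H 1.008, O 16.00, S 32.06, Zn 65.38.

323.83 g

M(ZnS) = 65.38 + 32.06 = 97.44 g/mol.
M(H2SO4) = 2(1.008) + 32.06 + 4(16.00) = 98.076 g/mol.
n(ZnS) = 321.73 / 97.44 = 3.30183 mol.
Reaction (1): ZnS→SO2 ratio 2:2 ⇒ n(SO2) = 3.30183 mol.
Reaction (2): SO2→SO3 ratio 2:2 ⇒ n(SO3) = 3.30183 mol.
Reaction (3): SO3→H2SO4 ratio 1:1 ⇒ n(H2SO4) = 3.30183 mol.
Mass of H2SO4 = 3.30183 × 98.076 = 323.830 g.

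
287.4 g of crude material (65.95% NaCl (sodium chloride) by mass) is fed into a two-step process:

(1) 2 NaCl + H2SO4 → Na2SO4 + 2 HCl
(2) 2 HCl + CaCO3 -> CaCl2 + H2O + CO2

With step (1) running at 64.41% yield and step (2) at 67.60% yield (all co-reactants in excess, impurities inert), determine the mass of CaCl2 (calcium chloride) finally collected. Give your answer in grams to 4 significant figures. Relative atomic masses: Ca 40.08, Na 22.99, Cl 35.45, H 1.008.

Pure NaCl = 287.4 × 0.6595 = 189.54 g.
M(NaCl) = 22.99 + 35.45 = 58.44 g/mol.
M(CaCl2) = 40.08 + 2(35.45) = 110.98 g/mol.
n(NaCl) = 189.54 / 58.44 = 3.2433 mol.
Step 1 (NaCl:HCl = 2:2): theoretical n(HCl) = 3.2433 mol; at 64.41% yield, n(HCl) = 2.0890 mol.
Step 2 (HCl:CaCl2 = 2:1): theoretical n(CaCl2) = 1.0445 mol, so theoretical mass = 1.0445 × 110.98 = 115.92 g.
At 67.60% yield, actual mass of CaCl2 = 115.92 × 0.6760 = 78.362 g.

78.36 g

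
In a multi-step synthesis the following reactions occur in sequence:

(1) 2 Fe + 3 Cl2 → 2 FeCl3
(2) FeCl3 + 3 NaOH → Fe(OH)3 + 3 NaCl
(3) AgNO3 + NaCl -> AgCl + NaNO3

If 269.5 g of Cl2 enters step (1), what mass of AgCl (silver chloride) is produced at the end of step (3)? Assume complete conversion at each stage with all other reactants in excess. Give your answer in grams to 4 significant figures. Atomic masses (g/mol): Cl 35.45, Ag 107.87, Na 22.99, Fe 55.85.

1090 g

M(Cl2) = 2(35.45) = 70.90 g/mol.
M(AgCl) = 107.87 + 35.45 = 143.32 g/mol.
n(Cl2) = 269.5 / 70.90 = 3.8011 mol.
Reaction (1): Cl2→FeCl3 ratio 3:2 ⇒ n(FeCl3) = 2.5341 mol.
Reaction (2): FeCl3→NaCl ratio 1:3 ⇒ n(NaCl) = 7.6023 mol.
Reaction (3): NaCl→AgCl ratio 1:1 ⇒ n(AgCl) = 7.6023 mol.
Mass of AgCl = 7.6023 × 143.32 = 1089.6 g.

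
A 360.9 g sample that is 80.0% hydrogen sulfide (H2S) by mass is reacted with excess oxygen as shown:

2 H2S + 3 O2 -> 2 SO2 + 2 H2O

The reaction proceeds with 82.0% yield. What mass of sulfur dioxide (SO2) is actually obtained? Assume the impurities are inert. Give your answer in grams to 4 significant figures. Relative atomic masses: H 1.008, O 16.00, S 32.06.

Pure H2S available = 360.9 g × 0.800 = 288.72 g.
M(H2S) = 2(1.008) + 32.06 = 34.076 g/mol.
M(SO2) = 32.06 + 2(16.00) = 64.06 g/mol.
n(H2S) = 288.72 g / 34.076 g/mol = 8.4728 mol.
From the equation the H2S:SO2 mole ratio is 2:2, so n(SO2) = 8.4728 × 2/2 = 8.4728 mol.
Mass of SO2 = 8.4728 mol × 64.06 g/mol = 542.77 g.
Actual mass collected = 542.77 g × 0.820 = 445.07 g.

445.1 g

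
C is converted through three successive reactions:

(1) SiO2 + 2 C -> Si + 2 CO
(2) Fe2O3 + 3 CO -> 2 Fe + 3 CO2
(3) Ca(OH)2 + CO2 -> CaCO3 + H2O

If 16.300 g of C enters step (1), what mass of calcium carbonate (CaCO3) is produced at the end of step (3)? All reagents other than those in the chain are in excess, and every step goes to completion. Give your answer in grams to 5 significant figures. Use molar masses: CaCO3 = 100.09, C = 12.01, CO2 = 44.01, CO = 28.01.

135.84 g

n(C) = 16.300 / 12.01 = 1.35720 mol.
Reaction (1): C→CO ratio 2:2 ⇒ n(CO) = 1.35720 mol.
Reaction (2): CO→CO2 ratio 3:3 ⇒ n(CO2) = 1.35720 mol.
Reaction (3): CO2→CaCO3 ratio 1:1 ⇒ n(CaCO3) = 1.35720 mol.
Mass of CaCO3 = 1.35720 × 100.09 = 135.842 g.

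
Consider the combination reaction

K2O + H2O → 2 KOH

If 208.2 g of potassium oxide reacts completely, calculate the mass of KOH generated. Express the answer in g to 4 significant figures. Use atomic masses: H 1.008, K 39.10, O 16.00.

248.0 g

M(K2O) = 2(39.10) + 16.00 = 94.20 g/mol.
M(KOH) = 39.10 + 16.00 + 1.008 = 56.108 g/mol.
n(K2O) = 208.20 g / 94.20 g/mol = 2.2102 mol.
From the equation the K2O:KOH mole ratio is 1:2, so n(KOH) = 2.2102 × 2/1 = 4.4204 mol.
Mass of KOH = 4.4204 mol × 56.108 g/mol = 248.02 g.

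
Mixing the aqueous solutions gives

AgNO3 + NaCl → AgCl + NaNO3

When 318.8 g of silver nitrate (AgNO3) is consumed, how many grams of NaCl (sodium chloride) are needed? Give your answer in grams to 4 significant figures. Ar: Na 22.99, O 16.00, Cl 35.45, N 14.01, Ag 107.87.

109.7 g

M(AgNO3) = 107.87 + 14.01 + 3(16.00) = 169.88 g/mol.
M(NaCl) = 22.99 + 35.45 = 58.44 g/mol.
n(AgNO3) = 318.80 g / 169.88 g/mol = 1.8766 mol.
From the equation the AgNO3:NaCl mole ratio is 1:1, so n(NaCl) = 1.8766 × 1/1 = 1.8766 mol.
Mass of NaCl = 1.8766 mol × 58.44 g/mol = 109.67 g.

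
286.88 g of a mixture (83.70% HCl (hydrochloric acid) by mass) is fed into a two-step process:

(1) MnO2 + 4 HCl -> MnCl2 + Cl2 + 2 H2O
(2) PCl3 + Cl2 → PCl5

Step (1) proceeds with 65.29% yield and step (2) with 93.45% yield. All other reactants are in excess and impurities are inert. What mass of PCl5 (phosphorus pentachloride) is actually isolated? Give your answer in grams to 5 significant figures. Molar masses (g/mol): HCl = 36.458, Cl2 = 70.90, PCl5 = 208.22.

209.18 g

Pure HCl = 286.88 × 0.8370 = 240.119 g.
n(HCl) = 240.119 / 36.458 = 6.58617 mol.
Step 1 (HCl:Cl2 = 4:1): theoretical n(Cl2) = 1.64654 mol; at 65.29% yield, n(Cl2) = 1.07503 mol.
Step 2 (Cl2:PCl5 = 1:1): theoretical n(PCl5) = 1.07503 mol, so theoretical mass = 1.07503 × 208.22 = 223.842 g.
At 93.45% yield, actual mass of PCl5 = 223.842 × 0.9345 = 209.181 g.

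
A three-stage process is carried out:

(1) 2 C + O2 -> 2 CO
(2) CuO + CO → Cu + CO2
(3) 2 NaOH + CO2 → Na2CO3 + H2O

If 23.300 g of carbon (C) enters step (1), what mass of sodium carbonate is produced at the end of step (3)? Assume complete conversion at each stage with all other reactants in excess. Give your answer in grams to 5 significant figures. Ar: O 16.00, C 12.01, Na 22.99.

M(C) = 12.01 g/mol.
M(Na2CO3) = 2(22.99) + 12.01 + 3(16.00) = 105.99 g/mol.
n(C) = 23.300 / 12.01 = 1.94005 mol.
Reaction (1): C→CO ratio 2:2 ⇒ n(CO) = 1.94005 mol.
Reaction (2): CO→CO2 ratio 1:1 ⇒ n(CO2) = 1.94005 mol.
Reaction (3): CO2→Na2CO3 ratio 1:1 ⇒ n(Na2CO3) = 1.94005 mol.
Mass of Na2CO3 = 1.94005 × 105.99 = 205.626 g.

205.63 g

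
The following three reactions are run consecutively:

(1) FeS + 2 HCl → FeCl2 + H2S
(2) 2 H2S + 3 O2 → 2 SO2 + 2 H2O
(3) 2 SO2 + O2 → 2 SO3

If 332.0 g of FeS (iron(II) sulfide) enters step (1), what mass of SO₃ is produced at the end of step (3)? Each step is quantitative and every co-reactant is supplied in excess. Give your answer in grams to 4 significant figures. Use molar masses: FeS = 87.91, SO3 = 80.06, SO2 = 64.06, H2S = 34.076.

n(FeS) = 332.0 / 87.91 = 3.7766 mol.
Reaction (1): FeS→H2S ratio 1:1 ⇒ n(H2S) = 3.7766 mol.
Reaction (2): H2S→SO2 ratio 2:2 ⇒ n(SO2) = 3.7766 mol.
Reaction (3): SO2→SO3 ratio 2:2 ⇒ n(SO3) = 3.7766 mol.
Mass of SO3 = 3.7766 × 80.06 = 302.35 g.

302.4 g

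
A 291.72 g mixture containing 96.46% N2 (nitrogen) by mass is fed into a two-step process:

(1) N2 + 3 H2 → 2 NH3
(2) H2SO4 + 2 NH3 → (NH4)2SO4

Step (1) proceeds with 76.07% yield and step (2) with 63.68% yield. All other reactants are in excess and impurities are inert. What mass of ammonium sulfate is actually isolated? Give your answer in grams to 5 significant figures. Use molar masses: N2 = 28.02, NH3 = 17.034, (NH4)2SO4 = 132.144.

642.85 g

Pure N2 = 291.72 × 0.9646 = 281.393 g.
n(N2) = 281.393 / 28.02 = 10.0426 mol.
Step 1 (N2:NH3 = 1:2): theoretical n(NH3) = 20.0852 mol; at 76.07% yield, n(NH3) = 15.2788 mol.
Step 2 (NH3:(NH4)2SO4 = 2:1): theoretical n((NH4)2SO4) = 7.63939 mol, so theoretical mass = 7.63939 × 132.144 = 1009.50 g.
At 63.68% yield, actual mass of (NH4)2SO4 = 1009.50 × 0.6368 = 642.849 g.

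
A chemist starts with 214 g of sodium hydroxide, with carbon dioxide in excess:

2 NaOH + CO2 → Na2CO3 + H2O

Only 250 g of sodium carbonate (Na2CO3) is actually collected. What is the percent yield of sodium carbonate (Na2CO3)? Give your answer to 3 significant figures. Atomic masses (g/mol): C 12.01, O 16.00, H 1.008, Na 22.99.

88.2 %

M(NaOH) = 22.99 + 16.00 + 1.008 = 39.998 g/mol.
M(Na2CO3) = 2(22.99) + 12.01 + 3(16.00) = 105.99 g/mol.
n(NaOH) = 214.0 g / 39.998 g/mol = 5.350 mol.
From the equation the NaOH:Na2CO3 mole ratio is 2:1, so n(Na2CO3) = 5.350 × 1/2 = 2.675 mol.
Mass of Na2CO3 = 2.675 mol × 105.99 g/mol = 283.5 g.
This is the theoretical yield. Percent yield = 250 g / 283.5 g × 100% = 88.17%.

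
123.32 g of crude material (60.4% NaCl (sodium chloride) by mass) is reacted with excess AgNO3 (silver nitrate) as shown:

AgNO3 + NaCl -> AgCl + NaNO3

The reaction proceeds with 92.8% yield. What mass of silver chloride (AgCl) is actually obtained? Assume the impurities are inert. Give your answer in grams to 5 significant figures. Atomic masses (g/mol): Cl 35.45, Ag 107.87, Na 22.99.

169.52 g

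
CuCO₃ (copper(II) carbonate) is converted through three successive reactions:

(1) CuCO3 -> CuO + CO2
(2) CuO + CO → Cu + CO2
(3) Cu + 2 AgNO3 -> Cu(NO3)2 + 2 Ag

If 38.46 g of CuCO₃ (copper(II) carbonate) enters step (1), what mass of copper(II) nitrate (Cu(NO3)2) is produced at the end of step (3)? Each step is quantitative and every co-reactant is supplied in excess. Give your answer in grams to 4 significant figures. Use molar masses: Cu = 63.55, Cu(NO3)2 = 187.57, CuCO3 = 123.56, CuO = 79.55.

58.38 g

n(CuCO3) = 38.46 / 123.56 = 0.31127 mol.
Reaction (1): CuCO3→CuO ratio 1:1 ⇒ n(CuO) = 0.31127 mol.
Reaction (2): CuO→Cu ratio 1:1 ⇒ n(Cu) = 0.31127 mol.
Reaction (3): Cu→Cu(NO3)2 ratio 1:1 ⇒ n(Cu(NO3)2) = 0.31127 mol.
Mass of Cu(NO3)2 = 0.31127 × 187.57 = 58.384 g.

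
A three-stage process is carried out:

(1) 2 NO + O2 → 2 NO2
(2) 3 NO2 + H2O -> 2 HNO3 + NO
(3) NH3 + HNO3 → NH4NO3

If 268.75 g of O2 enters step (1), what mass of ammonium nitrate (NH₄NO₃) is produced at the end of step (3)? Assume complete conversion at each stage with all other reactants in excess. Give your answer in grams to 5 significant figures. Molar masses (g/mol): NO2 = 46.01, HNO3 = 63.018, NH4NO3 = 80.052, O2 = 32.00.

896.42 g

n(O2) = 268.75 / 32.00 = 8.39844 mol.
Reaction (1): O2→NO2 ratio 1:2 ⇒ n(NO2) = 16.7969 mol.
Reaction (2): NO2→HNO3 ratio 3:2 ⇒ n(HNO3) = 11.1979 mol.
Reaction (3): HNO3→NH4NO3 ratio 1:1 ⇒ n(NH4NO3) = 11.1979 mol.
Mass of NH4NO3 = 11.1979 × 80.052 = 896.416 g.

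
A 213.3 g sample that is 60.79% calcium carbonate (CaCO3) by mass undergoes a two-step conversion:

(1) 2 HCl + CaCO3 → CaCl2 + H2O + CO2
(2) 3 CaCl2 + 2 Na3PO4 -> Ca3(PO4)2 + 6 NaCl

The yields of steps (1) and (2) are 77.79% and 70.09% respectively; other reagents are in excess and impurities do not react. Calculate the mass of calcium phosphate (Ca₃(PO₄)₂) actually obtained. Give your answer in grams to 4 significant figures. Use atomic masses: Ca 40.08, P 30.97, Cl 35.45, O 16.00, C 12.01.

Pure CaCO3 = 213.3 × 0.6079 = 129.67 g.
M(CaCO3) = 40.08 + 12.01 + 3(16.00) = 100.09 g/mol.
M(Ca3(PO4)2) = 3(40.08) + 2(30.97) + 8(16.00) = 310.18 g/mol.
n(CaCO3) = 129.67 / 100.09 = 1.2955 mol.
Step 1 (CaCO3:CaCl2 = 1:1): theoretical n(CaCl2) = 1.2955 mol; at 77.79% yield, n(CaCl2) = 1.0078 mol.
Step 2 (CaCl2:Ca3(PO4)2 = 3:1): theoretical n(Ca3(PO4)2) = 0.33592 mol, so theoretical mass = 0.33592 × 310.18 = 104.20 g.
At 70.09% yield, actual mass of Ca3(PO4)2 = 104.20 × 0.7009 = 73.031 g.

73.03 g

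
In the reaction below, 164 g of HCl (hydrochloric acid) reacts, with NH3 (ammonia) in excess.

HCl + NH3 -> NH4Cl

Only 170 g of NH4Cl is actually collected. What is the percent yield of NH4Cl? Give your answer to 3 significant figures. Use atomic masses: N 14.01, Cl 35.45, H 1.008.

70.6 %

M(HCl) = 1.008 + 35.45 = 36.458 g/mol.
M(NH4Cl) = 14.01 + 4(1.008) + 35.45 = 53.492 g/mol.
n(HCl) = 164.0 g / 36.458 g/mol = 4.498 mol.
From the equation the HCl:NH4Cl mole ratio is 1:1, so n(NH4Cl) = 4.498 × 1/1 = 4.498 mol.
Mass of NH4Cl = 4.498 mol × 53.492 g/mol = 240.6 g.
This is the theoretical yield. Percent yield = 170 g / 240.6 g × 100% = 70.65%.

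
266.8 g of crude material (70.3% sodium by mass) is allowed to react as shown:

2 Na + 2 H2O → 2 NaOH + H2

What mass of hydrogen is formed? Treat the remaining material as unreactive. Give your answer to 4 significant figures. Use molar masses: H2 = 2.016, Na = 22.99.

Mass of pure Na = 266.8 g × 0.703 = 187.56 g.
n(Na) = 187.56 g / 22.99 g/mol = 8.1583 mol.
From the equation the Na:H2 mole ratio is 2:1, so n(H2) = 8.1583 × 1/2 = 4.0792 mol.
Mass of H2 = 4.0792 mol × 2.016 g/mol = 8.2236 g.

8.224 g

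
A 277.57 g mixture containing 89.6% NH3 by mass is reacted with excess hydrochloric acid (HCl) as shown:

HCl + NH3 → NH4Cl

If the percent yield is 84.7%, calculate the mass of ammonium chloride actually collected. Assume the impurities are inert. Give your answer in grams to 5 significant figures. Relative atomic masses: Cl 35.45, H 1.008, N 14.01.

Pure NH3 available = 277.57 g × 0.896 = 248.703 g.
M(NH3) = 14.01 + 3(1.008) = 17.034 g/mol.
M(NH4Cl) = 14.01 + 4(1.008) + 35.45 = 53.492 g/mol.
n(NH3) = 248.703 g / 17.034 g/mol = 14.6004 mol.
From the equation the NH3:NH4Cl mole ratio is 1:1, so n(NH4Cl) = 14.6004 × 1/1 = 14.6004 mol.
Mass of NH4Cl = 14.6004 mol × 53.492 g/mol = 781.003 g.
Actual mass collected = 781.003 g × 0.847 = 661.510 g.

661.51 g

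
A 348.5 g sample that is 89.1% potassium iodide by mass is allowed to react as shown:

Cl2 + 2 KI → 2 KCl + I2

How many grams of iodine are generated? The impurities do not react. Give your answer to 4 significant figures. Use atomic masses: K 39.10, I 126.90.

237.4 g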